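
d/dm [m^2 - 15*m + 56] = 2*m - 15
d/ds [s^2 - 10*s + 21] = 2*s - 10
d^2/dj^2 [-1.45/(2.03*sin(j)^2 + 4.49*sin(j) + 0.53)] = (23.90122*sin(j)^4 + 39.648945*sin(j)^3 - 12.859905*sin(j)^2 - 82.748455*sin(j) - 55.34418)/(2.03*sin(j)^2 + 4.49*sin(j) + 0.53)^3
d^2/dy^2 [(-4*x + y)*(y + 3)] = 2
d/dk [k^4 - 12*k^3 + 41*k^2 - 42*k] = 4*k^3 - 36*k^2 + 82*k - 42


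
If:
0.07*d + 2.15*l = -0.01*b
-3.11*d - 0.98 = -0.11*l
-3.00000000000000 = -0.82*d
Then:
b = -24179.98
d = 3.66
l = 112.35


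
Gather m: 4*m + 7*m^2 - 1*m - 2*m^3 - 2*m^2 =-2*m^3 + 5*m^2 + 3*m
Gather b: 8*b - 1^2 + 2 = 8*b + 1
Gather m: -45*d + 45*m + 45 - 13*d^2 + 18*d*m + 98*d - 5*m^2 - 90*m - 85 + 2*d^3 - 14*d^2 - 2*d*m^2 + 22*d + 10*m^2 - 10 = 2*d^3 - 27*d^2 + 75*d + m^2*(5 - 2*d) + m*(18*d - 45) - 50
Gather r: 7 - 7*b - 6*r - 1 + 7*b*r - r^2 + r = -7*b - r^2 + r*(7*b - 5) + 6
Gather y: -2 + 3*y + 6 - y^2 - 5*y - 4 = -y^2 - 2*y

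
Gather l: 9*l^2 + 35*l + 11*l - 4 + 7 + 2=9*l^2 + 46*l + 5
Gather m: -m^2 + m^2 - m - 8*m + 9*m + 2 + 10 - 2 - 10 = 0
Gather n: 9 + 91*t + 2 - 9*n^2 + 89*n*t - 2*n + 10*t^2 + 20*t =-9*n^2 + n*(89*t - 2) + 10*t^2 + 111*t + 11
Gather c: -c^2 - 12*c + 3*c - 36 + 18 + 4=-c^2 - 9*c - 14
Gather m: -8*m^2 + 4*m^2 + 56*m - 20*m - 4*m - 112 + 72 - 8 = -4*m^2 + 32*m - 48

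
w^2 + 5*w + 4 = (w + 1)*(w + 4)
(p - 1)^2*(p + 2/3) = p^3 - 4*p^2/3 - p/3 + 2/3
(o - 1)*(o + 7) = o^2 + 6*o - 7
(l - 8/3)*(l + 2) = l^2 - 2*l/3 - 16/3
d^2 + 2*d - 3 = (d - 1)*(d + 3)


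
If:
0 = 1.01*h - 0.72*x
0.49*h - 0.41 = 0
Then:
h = 0.84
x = 1.17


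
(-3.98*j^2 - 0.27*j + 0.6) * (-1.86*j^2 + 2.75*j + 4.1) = 7.4028*j^4 - 10.4428*j^3 - 18.1765*j^2 + 0.543*j + 2.46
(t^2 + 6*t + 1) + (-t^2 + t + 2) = 7*t + 3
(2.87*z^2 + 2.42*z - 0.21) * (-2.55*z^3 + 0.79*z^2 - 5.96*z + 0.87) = -7.3185*z^5 - 3.9037*z^4 - 14.6579*z^3 - 12.0922*z^2 + 3.357*z - 0.1827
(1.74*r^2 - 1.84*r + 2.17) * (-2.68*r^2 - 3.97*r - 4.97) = -4.6632*r^4 - 1.9766*r^3 - 7.1586*r^2 + 0.5299*r - 10.7849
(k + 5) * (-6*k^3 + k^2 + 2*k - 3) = -6*k^4 - 29*k^3 + 7*k^2 + 7*k - 15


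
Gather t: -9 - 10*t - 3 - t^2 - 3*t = -t^2 - 13*t - 12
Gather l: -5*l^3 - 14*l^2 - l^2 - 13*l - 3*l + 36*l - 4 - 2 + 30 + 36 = -5*l^3 - 15*l^2 + 20*l + 60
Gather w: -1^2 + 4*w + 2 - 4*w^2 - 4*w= 1 - 4*w^2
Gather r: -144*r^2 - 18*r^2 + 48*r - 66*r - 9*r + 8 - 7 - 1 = -162*r^2 - 27*r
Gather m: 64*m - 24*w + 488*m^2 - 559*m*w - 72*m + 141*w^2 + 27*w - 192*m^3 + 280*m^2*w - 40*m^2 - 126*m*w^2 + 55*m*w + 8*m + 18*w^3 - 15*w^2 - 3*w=-192*m^3 + m^2*(280*w + 448) + m*(-126*w^2 - 504*w) + 18*w^3 + 126*w^2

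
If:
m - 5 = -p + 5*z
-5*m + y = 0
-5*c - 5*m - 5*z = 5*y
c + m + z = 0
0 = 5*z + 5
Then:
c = 1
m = 0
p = 0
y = 0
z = -1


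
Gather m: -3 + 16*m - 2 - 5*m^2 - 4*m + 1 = -5*m^2 + 12*m - 4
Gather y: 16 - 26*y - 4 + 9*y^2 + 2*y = 9*y^2 - 24*y + 12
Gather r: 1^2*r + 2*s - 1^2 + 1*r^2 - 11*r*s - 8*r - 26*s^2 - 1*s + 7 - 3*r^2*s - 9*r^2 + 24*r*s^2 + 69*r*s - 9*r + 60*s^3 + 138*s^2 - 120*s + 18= r^2*(-3*s - 8) + r*(24*s^2 + 58*s - 16) + 60*s^3 + 112*s^2 - 119*s + 24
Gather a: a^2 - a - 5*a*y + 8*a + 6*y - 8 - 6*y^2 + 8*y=a^2 + a*(7 - 5*y) - 6*y^2 + 14*y - 8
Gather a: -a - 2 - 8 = -a - 10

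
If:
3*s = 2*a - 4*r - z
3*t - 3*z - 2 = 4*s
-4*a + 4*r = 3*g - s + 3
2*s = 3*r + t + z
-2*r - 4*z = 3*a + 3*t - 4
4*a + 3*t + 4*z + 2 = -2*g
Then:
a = 3196/939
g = -3037/939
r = 1378/939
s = 326/313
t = -124/939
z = -2054/939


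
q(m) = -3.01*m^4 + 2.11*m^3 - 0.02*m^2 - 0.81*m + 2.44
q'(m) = -12.04*m^3 + 6.33*m^2 - 0.04*m - 0.81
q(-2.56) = -160.30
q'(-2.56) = 242.77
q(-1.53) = -20.42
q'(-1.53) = 57.19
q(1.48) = -6.40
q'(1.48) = -26.04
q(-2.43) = -130.94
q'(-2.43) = 209.43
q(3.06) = -203.68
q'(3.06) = -286.64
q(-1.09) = -3.68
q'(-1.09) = 22.35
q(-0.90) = -0.36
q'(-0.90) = 13.13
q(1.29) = -2.44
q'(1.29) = -16.17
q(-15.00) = -159492.41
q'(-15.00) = 42059.04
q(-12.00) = -66052.16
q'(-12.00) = 21716.31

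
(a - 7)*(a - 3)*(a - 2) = a^3 - 12*a^2 + 41*a - 42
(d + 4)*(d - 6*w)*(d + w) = d^3 - 5*d^2*w + 4*d^2 - 6*d*w^2 - 20*d*w - 24*w^2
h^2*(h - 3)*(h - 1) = h^4 - 4*h^3 + 3*h^2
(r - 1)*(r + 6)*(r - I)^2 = r^4 + 5*r^3 - 2*I*r^3 - 7*r^2 - 10*I*r^2 - 5*r + 12*I*r + 6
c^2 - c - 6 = (c - 3)*(c + 2)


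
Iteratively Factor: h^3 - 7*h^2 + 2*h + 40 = (h - 4)*(h^2 - 3*h - 10) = (h - 4)*(h + 2)*(h - 5)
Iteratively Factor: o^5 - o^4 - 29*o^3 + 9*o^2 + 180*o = (o)*(o^4 - o^3 - 29*o^2 + 9*o + 180) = o*(o - 5)*(o^3 + 4*o^2 - 9*o - 36) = o*(o - 5)*(o + 3)*(o^2 + o - 12) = o*(o - 5)*(o + 3)*(o + 4)*(o - 3)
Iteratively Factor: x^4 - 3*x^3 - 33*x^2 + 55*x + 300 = (x + 3)*(x^3 - 6*x^2 - 15*x + 100) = (x - 5)*(x + 3)*(x^2 - x - 20) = (x - 5)^2*(x + 3)*(x + 4)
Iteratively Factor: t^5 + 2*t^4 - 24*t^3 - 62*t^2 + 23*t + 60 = (t + 4)*(t^4 - 2*t^3 - 16*t^2 + 2*t + 15) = (t - 1)*(t + 4)*(t^3 - t^2 - 17*t - 15) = (t - 5)*(t - 1)*(t + 4)*(t^2 + 4*t + 3) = (t - 5)*(t - 1)*(t + 3)*(t + 4)*(t + 1)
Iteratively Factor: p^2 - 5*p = (p - 5)*(p)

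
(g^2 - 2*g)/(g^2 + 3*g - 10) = g/(g + 5)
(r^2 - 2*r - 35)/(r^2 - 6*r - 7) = (r + 5)/(r + 1)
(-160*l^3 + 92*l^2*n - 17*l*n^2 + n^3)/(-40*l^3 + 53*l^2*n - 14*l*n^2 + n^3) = (4*l - n)/(l - n)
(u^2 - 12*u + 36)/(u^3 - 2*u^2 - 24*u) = (u - 6)/(u*(u + 4))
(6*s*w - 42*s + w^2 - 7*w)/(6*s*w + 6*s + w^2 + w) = (w - 7)/(w + 1)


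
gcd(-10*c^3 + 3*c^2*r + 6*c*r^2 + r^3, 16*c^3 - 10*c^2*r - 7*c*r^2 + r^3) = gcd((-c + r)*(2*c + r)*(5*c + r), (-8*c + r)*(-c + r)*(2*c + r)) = -2*c^2 + c*r + r^2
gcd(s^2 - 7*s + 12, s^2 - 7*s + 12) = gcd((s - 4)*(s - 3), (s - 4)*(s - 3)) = s^2 - 7*s + 12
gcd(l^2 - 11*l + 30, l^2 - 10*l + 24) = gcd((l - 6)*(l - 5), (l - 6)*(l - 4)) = l - 6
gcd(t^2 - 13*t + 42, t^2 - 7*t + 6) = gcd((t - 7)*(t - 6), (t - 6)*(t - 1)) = t - 6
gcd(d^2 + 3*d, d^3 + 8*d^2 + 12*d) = d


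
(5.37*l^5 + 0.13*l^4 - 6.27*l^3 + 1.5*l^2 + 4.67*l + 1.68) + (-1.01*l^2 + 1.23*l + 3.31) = 5.37*l^5 + 0.13*l^4 - 6.27*l^3 + 0.49*l^2 + 5.9*l + 4.99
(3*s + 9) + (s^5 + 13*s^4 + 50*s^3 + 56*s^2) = s^5 + 13*s^4 + 50*s^3 + 56*s^2 + 3*s + 9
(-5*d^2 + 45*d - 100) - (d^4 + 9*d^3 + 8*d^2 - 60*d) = -d^4 - 9*d^3 - 13*d^2 + 105*d - 100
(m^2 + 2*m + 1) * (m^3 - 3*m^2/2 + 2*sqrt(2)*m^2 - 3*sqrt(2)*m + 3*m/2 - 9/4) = m^5 + m^4/2 + 2*sqrt(2)*m^4 - m^3/2 + sqrt(2)*m^3 - 4*sqrt(2)*m^2 - 3*m^2/4 - 3*sqrt(2)*m - 3*m - 9/4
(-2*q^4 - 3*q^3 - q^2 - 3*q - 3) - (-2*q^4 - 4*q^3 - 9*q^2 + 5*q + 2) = q^3 + 8*q^2 - 8*q - 5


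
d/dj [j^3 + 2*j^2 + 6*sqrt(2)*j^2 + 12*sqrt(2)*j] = 3*j^2 + 4*j + 12*sqrt(2)*j + 12*sqrt(2)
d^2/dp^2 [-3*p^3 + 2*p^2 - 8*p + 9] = 4 - 18*p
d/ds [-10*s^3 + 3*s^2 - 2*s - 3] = -30*s^2 + 6*s - 2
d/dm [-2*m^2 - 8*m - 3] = -4*m - 8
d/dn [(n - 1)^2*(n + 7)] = (n - 1)*(3*n + 13)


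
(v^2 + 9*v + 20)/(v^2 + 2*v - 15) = (v + 4)/(v - 3)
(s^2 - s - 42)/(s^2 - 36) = (s - 7)/(s - 6)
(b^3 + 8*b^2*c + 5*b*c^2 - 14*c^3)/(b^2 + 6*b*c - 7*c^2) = b + 2*c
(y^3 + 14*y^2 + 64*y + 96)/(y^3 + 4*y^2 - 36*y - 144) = (y + 4)/(y - 6)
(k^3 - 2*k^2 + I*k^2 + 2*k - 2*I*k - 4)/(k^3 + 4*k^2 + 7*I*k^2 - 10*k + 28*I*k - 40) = (k^2 - k*(2 + I) + 2*I)/(k^2 + k*(4 + 5*I) + 20*I)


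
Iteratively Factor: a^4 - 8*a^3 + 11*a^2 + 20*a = (a)*(a^3 - 8*a^2 + 11*a + 20) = a*(a + 1)*(a^2 - 9*a + 20) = a*(a - 4)*(a + 1)*(a - 5)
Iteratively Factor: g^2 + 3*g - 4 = (g - 1)*(g + 4)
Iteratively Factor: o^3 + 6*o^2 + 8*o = (o + 4)*(o^2 + 2*o) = o*(o + 4)*(o + 2)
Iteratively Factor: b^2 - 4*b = (b - 4)*(b)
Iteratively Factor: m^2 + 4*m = (m + 4)*(m)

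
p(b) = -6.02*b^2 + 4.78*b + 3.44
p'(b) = 4.78 - 12.04*b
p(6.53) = -222.04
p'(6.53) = -73.84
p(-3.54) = -88.92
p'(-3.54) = 47.40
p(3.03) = -37.35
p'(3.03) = -31.70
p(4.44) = -94.01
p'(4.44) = -48.68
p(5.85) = -174.62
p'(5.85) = -65.65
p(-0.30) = 1.46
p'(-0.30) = 8.39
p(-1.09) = -8.92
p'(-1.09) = 17.90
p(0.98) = 2.34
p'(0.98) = -7.02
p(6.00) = -184.60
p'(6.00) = -67.46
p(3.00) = -36.40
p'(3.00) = -31.34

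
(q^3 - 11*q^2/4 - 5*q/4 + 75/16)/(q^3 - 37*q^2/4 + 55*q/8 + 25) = (q - 3/2)/(q - 8)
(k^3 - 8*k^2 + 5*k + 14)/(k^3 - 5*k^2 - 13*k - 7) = (k - 2)/(k + 1)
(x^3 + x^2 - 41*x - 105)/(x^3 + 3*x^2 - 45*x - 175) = (x + 3)/(x + 5)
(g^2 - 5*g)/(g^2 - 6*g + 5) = g/(g - 1)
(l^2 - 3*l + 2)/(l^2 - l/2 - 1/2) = 2*(l - 2)/(2*l + 1)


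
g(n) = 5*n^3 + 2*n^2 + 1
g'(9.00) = 1251.00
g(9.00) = 3808.00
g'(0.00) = 0.00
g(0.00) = 1.00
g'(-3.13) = 134.43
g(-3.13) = -132.73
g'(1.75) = 52.94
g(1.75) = 33.92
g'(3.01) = 147.94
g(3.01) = 155.47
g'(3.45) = 192.34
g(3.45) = 230.12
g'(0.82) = 13.37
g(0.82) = 5.10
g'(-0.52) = 1.98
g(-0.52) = 0.84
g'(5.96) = 556.66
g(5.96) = 1130.59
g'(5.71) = 511.90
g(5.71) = 997.06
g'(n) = 15*n^2 + 4*n = n*(15*n + 4)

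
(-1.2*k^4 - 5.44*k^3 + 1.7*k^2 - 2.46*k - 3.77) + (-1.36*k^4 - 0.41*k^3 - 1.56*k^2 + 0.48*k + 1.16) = -2.56*k^4 - 5.85*k^3 + 0.14*k^2 - 1.98*k - 2.61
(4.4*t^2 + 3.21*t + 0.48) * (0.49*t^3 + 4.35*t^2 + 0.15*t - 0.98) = 2.156*t^5 + 20.7129*t^4 + 14.8587*t^3 - 1.7425*t^2 - 3.0738*t - 0.4704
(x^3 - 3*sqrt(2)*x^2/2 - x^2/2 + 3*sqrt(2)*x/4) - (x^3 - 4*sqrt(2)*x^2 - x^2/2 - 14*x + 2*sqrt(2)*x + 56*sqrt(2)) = 5*sqrt(2)*x^2/2 - 5*sqrt(2)*x/4 + 14*x - 56*sqrt(2)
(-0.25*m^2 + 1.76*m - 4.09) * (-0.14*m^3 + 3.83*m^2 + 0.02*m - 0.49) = 0.035*m^5 - 1.2039*m^4 + 7.3084*m^3 - 15.507*m^2 - 0.9442*m + 2.0041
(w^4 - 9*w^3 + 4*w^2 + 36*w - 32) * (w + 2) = w^5 - 7*w^4 - 14*w^3 + 44*w^2 + 40*w - 64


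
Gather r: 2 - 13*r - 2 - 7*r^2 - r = -7*r^2 - 14*r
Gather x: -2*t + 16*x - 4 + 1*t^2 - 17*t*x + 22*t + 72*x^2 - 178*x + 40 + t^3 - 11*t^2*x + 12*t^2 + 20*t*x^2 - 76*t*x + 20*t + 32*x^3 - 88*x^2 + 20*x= t^3 + 13*t^2 + 40*t + 32*x^3 + x^2*(20*t - 16) + x*(-11*t^2 - 93*t - 142) + 36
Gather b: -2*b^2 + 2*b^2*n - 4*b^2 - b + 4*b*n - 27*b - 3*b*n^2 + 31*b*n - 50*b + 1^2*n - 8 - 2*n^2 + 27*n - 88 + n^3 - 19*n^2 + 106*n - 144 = b^2*(2*n - 6) + b*(-3*n^2 + 35*n - 78) + n^3 - 21*n^2 + 134*n - 240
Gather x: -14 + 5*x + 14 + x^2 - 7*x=x^2 - 2*x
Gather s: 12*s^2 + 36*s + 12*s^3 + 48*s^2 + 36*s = 12*s^3 + 60*s^2 + 72*s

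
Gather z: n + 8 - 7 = n + 1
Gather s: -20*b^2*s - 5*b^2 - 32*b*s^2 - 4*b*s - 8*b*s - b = -5*b^2 - 32*b*s^2 - b + s*(-20*b^2 - 12*b)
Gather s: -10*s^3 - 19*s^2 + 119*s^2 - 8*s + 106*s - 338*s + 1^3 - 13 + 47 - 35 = -10*s^3 + 100*s^2 - 240*s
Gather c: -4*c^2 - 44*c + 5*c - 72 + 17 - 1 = -4*c^2 - 39*c - 56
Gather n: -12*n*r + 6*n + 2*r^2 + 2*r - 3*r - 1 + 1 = n*(6 - 12*r) + 2*r^2 - r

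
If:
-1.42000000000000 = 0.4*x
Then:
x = -3.55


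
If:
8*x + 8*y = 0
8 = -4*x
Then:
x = -2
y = 2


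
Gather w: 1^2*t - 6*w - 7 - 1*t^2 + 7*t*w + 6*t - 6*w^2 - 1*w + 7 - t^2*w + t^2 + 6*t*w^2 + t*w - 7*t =w^2*(6*t - 6) + w*(-t^2 + 8*t - 7)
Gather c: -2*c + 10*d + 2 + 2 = -2*c + 10*d + 4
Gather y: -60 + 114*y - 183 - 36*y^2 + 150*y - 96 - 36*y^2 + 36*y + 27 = -72*y^2 + 300*y - 312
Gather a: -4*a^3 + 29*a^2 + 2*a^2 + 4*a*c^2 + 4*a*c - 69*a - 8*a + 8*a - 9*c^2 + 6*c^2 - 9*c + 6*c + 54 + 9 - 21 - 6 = -4*a^3 + 31*a^2 + a*(4*c^2 + 4*c - 69) - 3*c^2 - 3*c + 36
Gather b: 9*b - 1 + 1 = 9*b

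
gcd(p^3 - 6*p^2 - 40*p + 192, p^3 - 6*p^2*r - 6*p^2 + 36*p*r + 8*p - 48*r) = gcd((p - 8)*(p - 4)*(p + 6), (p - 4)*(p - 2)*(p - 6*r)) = p - 4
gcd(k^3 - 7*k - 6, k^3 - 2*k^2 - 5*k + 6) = k^2 - k - 6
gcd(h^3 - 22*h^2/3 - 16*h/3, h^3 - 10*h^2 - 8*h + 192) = h - 8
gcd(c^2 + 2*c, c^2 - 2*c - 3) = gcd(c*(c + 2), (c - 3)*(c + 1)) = 1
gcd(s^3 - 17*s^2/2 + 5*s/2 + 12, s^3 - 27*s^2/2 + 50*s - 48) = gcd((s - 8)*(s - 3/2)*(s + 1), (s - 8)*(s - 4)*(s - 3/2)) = s^2 - 19*s/2 + 12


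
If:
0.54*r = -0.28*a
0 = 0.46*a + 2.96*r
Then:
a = 0.00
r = 0.00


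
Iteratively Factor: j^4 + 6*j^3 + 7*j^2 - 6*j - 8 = (j - 1)*(j^3 + 7*j^2 + 14*j + 8) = (j - 1)*(j + 1)*(j^2 + 6*j + 8) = (j - 1)*(j + 1)*(j + 2)*(j + 4)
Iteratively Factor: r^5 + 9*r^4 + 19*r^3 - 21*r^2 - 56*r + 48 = (r + 4)*(r^4 + 5*r^3 - r^2 - 17*r + 12) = (r - 1)*(r + 4)*(r^3 + 6*r^2 + 5*r - 12) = (r - 1)*(r + 4)^2*(r^2 + 2*r - 3) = (r - 1)^2*(r + 4)^2*(r + 3)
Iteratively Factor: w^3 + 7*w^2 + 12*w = (w + 4)*(w^2 + 3*w) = (w + 3)*(w + 4)*(w)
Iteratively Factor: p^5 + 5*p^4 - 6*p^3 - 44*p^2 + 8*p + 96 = (p - 2)*(p^4 + 7*p^3 + 8*p^2 - 28*p - 48) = (p - 2)*(p + 2)*(p^3 + 5*p^2 - 2*p - 24) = (p - 2)*(p + 2)*(p + 4)*(p^2 + p - 6) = (p - 2)^2*(p + 2)*(p + 4)*(p + 3)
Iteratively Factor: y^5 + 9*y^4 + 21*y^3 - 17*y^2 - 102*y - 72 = (y + 4)*(y^4 + 5*y^3 + y^2 - 21*y - 18) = (y - 2)*(y + 4)*(y^3 + 7*y^2 + 15*y + 9) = (y - 2)*(y + 3)*(y + 4)*(y^2 + 4*y + 3) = (y - 2)*(y + 3)^2*(y + 4)*(y + 1)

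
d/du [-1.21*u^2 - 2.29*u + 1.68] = -2.42*u - 2.29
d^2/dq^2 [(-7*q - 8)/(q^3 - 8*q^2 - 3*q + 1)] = 2*(-(7*q + 8)*(-3*q^2 + 16*q + 3)^2 + (21*q^2 - 112*q + (3*q - 8)*(7*q + 8) - 21)*(q^3 - 8*q^2 - 3*q + 1))/(q^3 - 8*q^2 - 3*q + 1)^3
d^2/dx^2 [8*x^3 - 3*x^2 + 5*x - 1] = 48*x - 6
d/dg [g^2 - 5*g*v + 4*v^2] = 2*g - 5*v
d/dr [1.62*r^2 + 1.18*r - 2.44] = 3.24*r + 1.18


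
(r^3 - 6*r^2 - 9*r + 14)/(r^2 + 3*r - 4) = (r^2 - 5*r - 14)/(r + 4)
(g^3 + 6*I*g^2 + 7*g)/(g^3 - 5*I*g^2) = (g^2 + 6*I*g + 7)/(g*(g - 5*I))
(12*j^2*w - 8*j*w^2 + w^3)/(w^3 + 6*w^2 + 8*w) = (12*j^2 - 8*j*w + w^2)/(w^2 + 6*w + 8)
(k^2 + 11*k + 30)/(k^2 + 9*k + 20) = (k + 6)/(k + 4)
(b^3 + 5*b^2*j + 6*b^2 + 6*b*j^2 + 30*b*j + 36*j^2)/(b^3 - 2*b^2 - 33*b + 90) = (b^2 + 5*b*j + 6*j^2)/(b^2 - 8*b + 15)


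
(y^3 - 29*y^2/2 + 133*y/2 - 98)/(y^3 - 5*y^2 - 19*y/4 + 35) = 2*(y - 7)/(2*y + 5)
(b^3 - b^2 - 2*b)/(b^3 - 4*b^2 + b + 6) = b/(b - 3)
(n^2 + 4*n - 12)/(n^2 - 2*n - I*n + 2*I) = (n + 6)/(n - I)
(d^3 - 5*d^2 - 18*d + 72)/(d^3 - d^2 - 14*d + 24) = (d - 6)/(d - 2)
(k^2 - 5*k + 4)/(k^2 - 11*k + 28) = (k - 1)/(k - 7)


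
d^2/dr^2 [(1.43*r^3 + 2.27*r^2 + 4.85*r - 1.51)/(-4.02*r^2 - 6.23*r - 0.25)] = (2.8421709430404e-14*r^5 - 151.18399*r^3 + 146.737974*r^2 + 255.613326*r + 129.003858)/(64.964808*r^6 + 302.037876*r^5 + 480.203874*r^4 + 279.371267*r^3 + 29.863425*r^2 + 1.168125*r + 0.015625)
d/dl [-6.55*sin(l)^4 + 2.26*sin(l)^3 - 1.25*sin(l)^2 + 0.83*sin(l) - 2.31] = (-26.2*sin(l)^3 + 6.78*sin(l)^2 - 2.5*sin(l) + 0.83)*cos(l)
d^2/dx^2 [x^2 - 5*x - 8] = 2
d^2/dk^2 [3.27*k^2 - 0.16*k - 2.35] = 6.54000000000000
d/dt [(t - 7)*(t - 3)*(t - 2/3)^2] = 4*t^3 - 34*t^2 + 626*t/9 - 292/9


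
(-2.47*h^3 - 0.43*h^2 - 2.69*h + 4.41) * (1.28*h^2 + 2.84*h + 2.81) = -3.1616*h^5 - 7.5652*h^4 - 11.6051*h^3 - 3.2031*h^2 + 4.9655*h + 12.3921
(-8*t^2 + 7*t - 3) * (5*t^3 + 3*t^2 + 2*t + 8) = -40*t^5 + 11*t^4 - 10*t^3 - 59*t^2 + 50*t - 24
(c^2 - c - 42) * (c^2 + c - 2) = c^4 - 45*c^2 - 40*c + 84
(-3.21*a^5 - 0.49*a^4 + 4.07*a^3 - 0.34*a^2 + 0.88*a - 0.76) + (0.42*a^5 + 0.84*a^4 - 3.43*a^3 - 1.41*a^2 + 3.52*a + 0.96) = -2.79*a^5 + 0.35*a^4 + 0.64*a^3 - 1.75*a^2 + 4.4*a + 0.2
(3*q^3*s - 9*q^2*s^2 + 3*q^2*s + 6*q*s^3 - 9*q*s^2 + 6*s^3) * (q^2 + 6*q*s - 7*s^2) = 3*q^5*s + 9*q^4*s^2 + 3*q^4*s - 69*q^3*s^3 + 9*q^3*s^2 + 99*q^2*s^4 - 69*q^2*s^3 - 42*q*s^5 + 99*q*s^4 - 42*s^5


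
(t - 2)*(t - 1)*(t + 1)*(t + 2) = t^4 - 5*t^2 + 4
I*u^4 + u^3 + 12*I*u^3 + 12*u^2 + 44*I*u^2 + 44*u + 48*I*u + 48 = (u + 2)*(u + 4)*(u + 6)*(I*u + 1)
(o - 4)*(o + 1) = o^2 - 3*o - 4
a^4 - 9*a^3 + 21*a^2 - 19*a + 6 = (a - 6)*(a - 1)^3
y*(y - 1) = y^2 - y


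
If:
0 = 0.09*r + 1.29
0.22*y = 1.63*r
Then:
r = -14.33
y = -106.20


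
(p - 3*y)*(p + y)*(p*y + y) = p^3*y - 2*p^2*y^2 + p^2*y - 3*p*y^3 - 2*p*y^2 - 3*y^3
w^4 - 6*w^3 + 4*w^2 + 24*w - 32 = (w - 4)*(w - 2)^2*(w + 2)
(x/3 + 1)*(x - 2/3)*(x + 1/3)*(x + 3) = x^4/3 + 17*x^3/9 + 61*x^2/27 - 13*x/9 - 2/3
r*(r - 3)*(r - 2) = r^3 - 5*r^2 + 6*r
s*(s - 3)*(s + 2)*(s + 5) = s^4 + 4*s^3 - 11*s^2 - 30*s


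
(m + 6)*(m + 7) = m^2 + 13*m + 42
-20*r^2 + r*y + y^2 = (-4*r + y)*(5*r + y)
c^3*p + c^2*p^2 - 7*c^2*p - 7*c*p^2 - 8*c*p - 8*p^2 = (c - 8)*(c + p)*(c*p + p)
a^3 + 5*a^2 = a^2*(a + 5)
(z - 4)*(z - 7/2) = z^2 - 15*z/2 + 14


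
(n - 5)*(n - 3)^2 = n^3 - 11*n^2 + 39*n - 45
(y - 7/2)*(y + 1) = y^2 - 5*y/2 - 7/2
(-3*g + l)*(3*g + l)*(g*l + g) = -9*g^3*l - 9*g^3 + g*l^3 + g*l^2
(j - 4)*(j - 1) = j^2 - 5*j + 4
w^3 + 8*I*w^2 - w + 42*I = (w - 2*I)*(w + 3*I)*(w + 7*I)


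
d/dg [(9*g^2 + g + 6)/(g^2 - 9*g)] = 2*(-41*g^2 - 6*g + 27)/(g^2*(g^2 - 18*g + 81))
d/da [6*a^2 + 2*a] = 12*a + 2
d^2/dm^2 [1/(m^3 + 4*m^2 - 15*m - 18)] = 2*(-(3*m + 4)*(m^3 + 4*m^2 - 15*m - 18) + (3*m^2 + 8*m - 15)^2)/(m^3 + 4*m^2 - 15*m - 18)^3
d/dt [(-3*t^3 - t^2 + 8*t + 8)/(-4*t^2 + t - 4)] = (12*t^4 - 6*t^3 + 67*t^2 + 72*t - 40)/(16*t^4 - 8*t^3 + 33*t^2 - 8*t + 16)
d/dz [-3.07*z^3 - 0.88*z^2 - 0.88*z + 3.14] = -9.21*z^2 - 1.76*z - 0.88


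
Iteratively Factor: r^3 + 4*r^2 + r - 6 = (r + 2)*(r^2 + 2*r - 3) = (r - 1)*(r + 2)*(r + 3)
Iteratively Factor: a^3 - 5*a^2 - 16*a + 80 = (a - 4)*(a^2 - a - 20) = (a - 4)*(a + 4)*(a - 5)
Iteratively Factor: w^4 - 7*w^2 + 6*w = (w - 1)*(w^3 + w^2 - 6*w) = w*(w - 1)*(w^2 + w - 6) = w*(w - 1)*(w + 3)*(w - 2)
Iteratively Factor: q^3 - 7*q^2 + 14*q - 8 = (q - 1)*(q^2 - 6*q + 8) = (q - 4)*(q - 1)*(q - 2)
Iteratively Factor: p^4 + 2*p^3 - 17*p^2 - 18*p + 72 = (p - 3)*(p^3 + 5*p^2 - 2*p - 24) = (p - 3)*(p + 3)*(p^2 + 2*p - 8) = (p - 3)*(p + 3)*(p + 4)*(p - 2)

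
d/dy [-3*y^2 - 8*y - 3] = -6*y - 8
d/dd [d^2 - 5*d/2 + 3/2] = 2*d - 5/2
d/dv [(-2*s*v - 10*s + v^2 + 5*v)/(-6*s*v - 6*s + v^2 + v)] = ((-6*s + 2*v + 1)*(2*s*v + 10*s - v^2 - 5*v) + (2*s - 2*v - 5)*(6*s*v + 6*s - v^2 - v))/(6*s*v + 6*s - v^2 - v)^2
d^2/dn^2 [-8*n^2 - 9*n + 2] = -16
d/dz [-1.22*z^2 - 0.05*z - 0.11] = -2.44*z - 0.05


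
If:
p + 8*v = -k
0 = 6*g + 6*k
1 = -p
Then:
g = 8*v - 1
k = 1 - 8*v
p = -1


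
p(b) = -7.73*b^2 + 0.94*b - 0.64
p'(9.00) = -138.20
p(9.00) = -618.31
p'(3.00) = -45.44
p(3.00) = -67.39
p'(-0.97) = 15.94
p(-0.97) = -8.82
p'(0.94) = -13.59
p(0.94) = -6.59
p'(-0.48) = 8.36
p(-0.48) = -2.87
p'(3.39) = -51.47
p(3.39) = -86.29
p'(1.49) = -22.10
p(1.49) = -16.40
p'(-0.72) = 12.07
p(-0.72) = -5.32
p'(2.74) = -41.42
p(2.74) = -56.10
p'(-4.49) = 70.36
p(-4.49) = -160.70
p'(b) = 0.94 - 15.46*b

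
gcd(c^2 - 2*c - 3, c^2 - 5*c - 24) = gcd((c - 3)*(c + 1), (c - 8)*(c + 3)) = 1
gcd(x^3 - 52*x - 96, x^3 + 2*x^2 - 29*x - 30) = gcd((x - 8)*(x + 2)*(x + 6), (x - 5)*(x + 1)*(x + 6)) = x + 6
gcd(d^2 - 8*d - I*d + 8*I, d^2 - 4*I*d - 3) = d - I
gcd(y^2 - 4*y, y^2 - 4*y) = y^2 - 4*y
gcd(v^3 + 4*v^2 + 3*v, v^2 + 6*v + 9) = v + 3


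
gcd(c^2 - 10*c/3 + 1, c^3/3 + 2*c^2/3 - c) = 1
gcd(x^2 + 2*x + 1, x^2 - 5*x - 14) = 1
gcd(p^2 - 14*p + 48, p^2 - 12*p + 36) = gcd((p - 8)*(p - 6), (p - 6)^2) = p - 6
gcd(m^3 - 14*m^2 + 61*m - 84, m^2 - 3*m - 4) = m - 4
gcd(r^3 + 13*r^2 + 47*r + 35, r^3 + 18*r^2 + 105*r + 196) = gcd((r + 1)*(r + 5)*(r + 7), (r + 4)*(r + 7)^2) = r + 7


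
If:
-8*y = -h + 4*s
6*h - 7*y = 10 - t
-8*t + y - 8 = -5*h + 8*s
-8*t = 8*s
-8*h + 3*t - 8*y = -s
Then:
No Solution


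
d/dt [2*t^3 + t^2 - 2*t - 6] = 6*t^2 + 2*t - 2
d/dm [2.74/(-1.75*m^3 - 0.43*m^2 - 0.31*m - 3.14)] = (14.385*m^2 + 2.3564*m + 0.8494)/(1.75*m^3 + 0.43*m^2 + 0.31*m + 3.14)^2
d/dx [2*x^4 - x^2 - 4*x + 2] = 8*x^3 - 2*x - 4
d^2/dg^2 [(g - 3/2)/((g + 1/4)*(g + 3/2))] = 64*(16*g^3 - 72*g^2 - 144*g - 75)/(512*g^6 + 2688*g^5 + 5280*g^4 + 4760*g^3 + 1980*g^2 + 378*g + 27)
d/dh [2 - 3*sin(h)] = -3*cos(h)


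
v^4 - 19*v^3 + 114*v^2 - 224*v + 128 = (v - 8)^2*(v - 2)*(v - 1)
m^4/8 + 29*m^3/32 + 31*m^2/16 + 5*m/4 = m*(m/4 + 1)*(m/2 + 1)*(m + 5/4)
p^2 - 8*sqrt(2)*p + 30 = (p - 5*sqrt(2))*(p - 3*sqrt(2))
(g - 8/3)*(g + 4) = g^2 + 4*g/3 - 32/3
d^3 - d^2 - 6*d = d*(d - 3)*(d + 2)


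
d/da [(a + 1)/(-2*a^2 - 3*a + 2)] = (2*a^2 + 4*a + 5)/(4*a^4 + 12*a^3 + a^2 - 12*a + 4)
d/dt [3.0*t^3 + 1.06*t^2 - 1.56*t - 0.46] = 9.0*t^2 + 2.12*t - 1.56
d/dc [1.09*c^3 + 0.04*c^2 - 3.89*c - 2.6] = 3.27*c^2 + 0.08*c - 3.89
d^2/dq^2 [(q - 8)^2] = 2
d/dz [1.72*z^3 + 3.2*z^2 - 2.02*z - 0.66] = 5.16*z^2 + 6.4*z - 2.02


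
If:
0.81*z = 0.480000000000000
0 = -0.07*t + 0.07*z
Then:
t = 0.59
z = 0.59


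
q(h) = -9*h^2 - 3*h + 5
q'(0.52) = -12.36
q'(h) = -18*h - 3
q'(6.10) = -112.80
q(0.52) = 1.01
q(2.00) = -37.00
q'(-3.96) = 68.28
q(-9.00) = -697.00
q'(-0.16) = -0.12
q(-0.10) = 5.21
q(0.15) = 4.35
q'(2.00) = -39.00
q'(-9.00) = 159.00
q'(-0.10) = -1.20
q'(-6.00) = 105.00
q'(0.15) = -5.70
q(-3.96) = -124.25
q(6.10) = -348.19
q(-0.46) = 4.48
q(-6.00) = -301.00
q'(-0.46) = 5.28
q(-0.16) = 5.25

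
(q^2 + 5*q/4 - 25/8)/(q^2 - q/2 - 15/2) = (q - 5/4)/(q - 3)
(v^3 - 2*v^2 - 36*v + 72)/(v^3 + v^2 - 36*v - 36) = (v - 2)/(v + 1)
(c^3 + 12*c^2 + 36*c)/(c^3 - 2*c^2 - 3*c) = (c^2 + 12*c + 36)/(c^2 - 2*c - 3)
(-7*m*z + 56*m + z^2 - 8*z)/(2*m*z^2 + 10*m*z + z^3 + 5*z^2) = (-7*m*z + 56*m + z^2 - 8*z)/(z*(2*m*z + 10*m + z^2 + 5*z))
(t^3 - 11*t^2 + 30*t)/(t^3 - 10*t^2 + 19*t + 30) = t/(t + 1)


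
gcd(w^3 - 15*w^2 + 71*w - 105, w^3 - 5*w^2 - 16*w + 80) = w - 5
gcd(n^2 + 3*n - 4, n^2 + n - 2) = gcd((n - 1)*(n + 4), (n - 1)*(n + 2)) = n - 1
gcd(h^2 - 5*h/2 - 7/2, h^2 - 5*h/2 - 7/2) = h^2 - 5*h/2 - 7/2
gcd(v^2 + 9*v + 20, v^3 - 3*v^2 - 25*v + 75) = v + 5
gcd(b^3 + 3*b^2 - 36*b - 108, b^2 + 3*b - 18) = b + 6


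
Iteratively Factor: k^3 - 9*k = (k + 3)*(k^2 - 3*k) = k*(k + 3)*(k - 3)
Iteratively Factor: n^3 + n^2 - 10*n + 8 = (n + 4)*(n^2 - 3*n + 2) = (n - 1)*(n + 4)*(n - 2)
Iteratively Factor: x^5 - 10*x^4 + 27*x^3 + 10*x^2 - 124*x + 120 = (x - 2)*(x^4 - 8*x^3 + 11*x^2 + 32*x - 60) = (x - 5)*(x - 2)*(x^3 - 3*x^2 - 4*x + 12) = (x - 5)*(x - 2)^2*(x^2 - x - 6) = (x - 5)*(x - 2)^2*(x + 2)*(x - 3)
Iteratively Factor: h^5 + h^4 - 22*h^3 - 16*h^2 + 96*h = (h)*(h^4 + h^3 - 22*h^2 - 16*h + 96) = h*(h + 3)*(h^3 - 2*h^2 - 16*h + 32) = h*(h - 2)*(h + 3)*(h^2 - 16) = h*(h - 4)*(h - 2)*(h + 3)*(h + 4)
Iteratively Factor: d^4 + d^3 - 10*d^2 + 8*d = (d - 2)*(d^3 + 3*d^2 - 4*d) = (d - 2)*(d - 1)*(d^2 + 4*d) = (d - 2)*(d - 1)*(d + 4)*(d)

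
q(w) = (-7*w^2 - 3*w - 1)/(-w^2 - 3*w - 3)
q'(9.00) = 0.15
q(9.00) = 5.36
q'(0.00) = 0.67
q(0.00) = 0.33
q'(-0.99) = -15.64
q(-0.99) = 4.84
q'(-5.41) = 1.23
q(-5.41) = 11.82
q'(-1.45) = -25.00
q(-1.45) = 15.11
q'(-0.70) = -6.82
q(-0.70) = 1.68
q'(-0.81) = -9.71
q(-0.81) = 2.58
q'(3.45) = 0.56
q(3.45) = 3.75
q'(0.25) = 1.18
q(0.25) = 0.57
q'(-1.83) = -9.38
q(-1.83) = 22.07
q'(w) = (-14*w - 3)/(-w^2 - 3*w - 3) + (2*w + 3)*(-7*w^2 - 3*w - 1)/(-w^2 - 3*w - 3)^2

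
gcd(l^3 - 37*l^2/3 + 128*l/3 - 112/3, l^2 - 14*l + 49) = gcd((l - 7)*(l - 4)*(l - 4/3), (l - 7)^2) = l - 7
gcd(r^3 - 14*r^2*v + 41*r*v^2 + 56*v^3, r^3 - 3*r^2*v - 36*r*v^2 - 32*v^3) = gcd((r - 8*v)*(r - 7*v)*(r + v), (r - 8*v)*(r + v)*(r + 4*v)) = r^2 - 7*r*v - 8*v^2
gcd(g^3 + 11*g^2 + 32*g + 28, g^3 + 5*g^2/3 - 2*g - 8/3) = g + 2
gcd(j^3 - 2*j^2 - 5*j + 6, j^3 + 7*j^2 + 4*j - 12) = j^2 + j - 2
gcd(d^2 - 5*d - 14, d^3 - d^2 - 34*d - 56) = d^2 - 5*d - 14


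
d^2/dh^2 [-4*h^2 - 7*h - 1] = -8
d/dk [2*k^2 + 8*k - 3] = 4*k + 8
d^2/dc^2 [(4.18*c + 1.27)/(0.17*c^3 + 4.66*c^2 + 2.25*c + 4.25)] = (0.724812*c^5 + 20.308812*c^4 + 194.44222*c^3 + 132.146922*c^2 - 422.31915*c - 117.38845)/(0.004913*c^9 + 0.404022*c^8 + 11.270031*c^7 + 112.257871*c^6 + 169.363275*c^5 + 357.4014*c^4 + 287.97*c^3 + 317.060625*c^2 + 121.921875*c + 76.765625)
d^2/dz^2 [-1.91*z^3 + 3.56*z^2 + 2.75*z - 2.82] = 7.12 - 11.46*z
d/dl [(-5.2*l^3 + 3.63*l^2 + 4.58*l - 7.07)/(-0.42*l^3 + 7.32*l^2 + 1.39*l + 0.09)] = (-36.5394*l^4 - 10.6088*l^3 - 38.7921*l^2 + 104.1582*l + 10.2395)/(0.1764*l^6 - 6.1488*l^5 + 52.4148*l^4 + 20.274*l^3 + 3.2497*l^2 + 0.2502*l + 0.0081)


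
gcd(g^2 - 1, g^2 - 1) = g^2 - 1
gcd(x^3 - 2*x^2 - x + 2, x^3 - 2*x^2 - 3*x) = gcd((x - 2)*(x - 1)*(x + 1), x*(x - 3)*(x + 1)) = x + 1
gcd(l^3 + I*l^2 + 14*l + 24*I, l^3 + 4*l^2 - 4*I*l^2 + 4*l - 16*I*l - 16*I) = l - 4*I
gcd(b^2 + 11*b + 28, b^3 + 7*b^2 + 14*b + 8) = b + 4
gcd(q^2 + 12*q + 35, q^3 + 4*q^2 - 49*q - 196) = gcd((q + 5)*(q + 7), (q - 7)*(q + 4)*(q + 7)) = q + 7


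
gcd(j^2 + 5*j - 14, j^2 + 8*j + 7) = j + 7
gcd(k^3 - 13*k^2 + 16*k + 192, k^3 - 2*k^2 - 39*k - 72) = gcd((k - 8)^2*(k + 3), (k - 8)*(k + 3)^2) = k^2 - 5*k - 24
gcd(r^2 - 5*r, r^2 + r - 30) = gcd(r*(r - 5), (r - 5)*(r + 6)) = r - 5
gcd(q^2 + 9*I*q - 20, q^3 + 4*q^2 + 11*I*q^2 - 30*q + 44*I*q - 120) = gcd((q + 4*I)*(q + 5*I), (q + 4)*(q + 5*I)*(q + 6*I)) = q + 5*I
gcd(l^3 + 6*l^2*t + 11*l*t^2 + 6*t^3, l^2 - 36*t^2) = 1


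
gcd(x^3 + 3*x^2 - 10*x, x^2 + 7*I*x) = x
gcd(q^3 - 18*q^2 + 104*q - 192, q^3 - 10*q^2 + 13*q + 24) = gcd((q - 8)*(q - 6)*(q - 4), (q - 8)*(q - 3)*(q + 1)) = q - 8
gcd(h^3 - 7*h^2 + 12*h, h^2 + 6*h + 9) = 1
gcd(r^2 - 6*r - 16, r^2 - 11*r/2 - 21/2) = 1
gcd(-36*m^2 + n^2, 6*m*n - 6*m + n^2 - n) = 6*m + n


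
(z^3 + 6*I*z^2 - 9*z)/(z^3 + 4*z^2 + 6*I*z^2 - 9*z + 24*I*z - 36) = z/(z + 4)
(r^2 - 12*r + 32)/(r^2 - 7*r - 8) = (r - 4)/(r + 1)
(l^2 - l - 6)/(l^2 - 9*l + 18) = (l + 2)/(l - 6)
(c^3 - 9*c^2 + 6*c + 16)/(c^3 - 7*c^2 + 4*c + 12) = (c - 8)/(c - 6)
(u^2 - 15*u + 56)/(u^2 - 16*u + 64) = (u - 7)/(u - 8)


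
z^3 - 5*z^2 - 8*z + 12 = (z - 6)*(z - 1)*(z + 2)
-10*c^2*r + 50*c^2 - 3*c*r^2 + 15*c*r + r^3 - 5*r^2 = (-5*c + r)*(2*c + r)*(r - 5)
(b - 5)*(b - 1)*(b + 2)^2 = b^4 - 2*b^3 - 15*b^2 - 4*b + 20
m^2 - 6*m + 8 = (m - 4)*(m - 2)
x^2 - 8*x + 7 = (x - 7)*(x - 1)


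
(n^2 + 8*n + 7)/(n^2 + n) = (n + 7)/n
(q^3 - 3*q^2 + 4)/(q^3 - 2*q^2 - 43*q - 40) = (q^2 - 4*q + 4)/(q^2 - 3*q - 40)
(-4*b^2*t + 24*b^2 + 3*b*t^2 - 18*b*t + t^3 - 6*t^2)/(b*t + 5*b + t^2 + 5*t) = (-4*b^2*t + 24*b^2 + 3*b*t^2 - 18*b*t + t^3 - 6*t^2)/(b*t + 5*b + t^2 + 5*t)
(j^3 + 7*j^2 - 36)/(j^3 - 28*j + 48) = (j + 3)/(j - 4)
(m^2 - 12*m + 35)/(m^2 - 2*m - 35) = (m - 5)/(m + 5)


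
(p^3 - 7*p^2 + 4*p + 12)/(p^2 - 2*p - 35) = (-p^3 + 7*p^2 - 4*p - 12)/(-p^2 + 2*p + 35)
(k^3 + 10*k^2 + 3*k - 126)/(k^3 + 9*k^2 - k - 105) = (k + 6)/(k + 5)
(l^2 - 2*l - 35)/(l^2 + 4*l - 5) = (l - 7)/(l - 1)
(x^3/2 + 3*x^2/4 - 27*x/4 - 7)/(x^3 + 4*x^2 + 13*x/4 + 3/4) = (2*x^3 + 3*x^2 - 27*x - 28)/(4*x^3 + 16*x^2 + 13*x + 3)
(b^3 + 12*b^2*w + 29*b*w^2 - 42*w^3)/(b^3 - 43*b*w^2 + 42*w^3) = (-b - 6*w)/(-b + 6*w)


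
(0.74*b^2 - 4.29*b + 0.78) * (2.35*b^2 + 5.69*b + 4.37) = 1.739*b^4 - 5.8709*b^3 - 19.3433*b^2 - 14.3091*b + 3.4086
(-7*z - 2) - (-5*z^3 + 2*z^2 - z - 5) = 5*z^3 - 2*z^2 - 6*z + 3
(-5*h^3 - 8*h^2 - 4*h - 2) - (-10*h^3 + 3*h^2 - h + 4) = 5*h^3 - 11*h^2 - 3*h - 6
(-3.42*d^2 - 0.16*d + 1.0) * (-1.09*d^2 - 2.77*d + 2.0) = 3.7278*d^4 + 9.6478*d^3 - 7.4868*d^2 - 3.09*d + 2.0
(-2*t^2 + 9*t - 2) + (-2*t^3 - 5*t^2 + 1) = -2*t^3 - 7*t^2 + 9*t - 1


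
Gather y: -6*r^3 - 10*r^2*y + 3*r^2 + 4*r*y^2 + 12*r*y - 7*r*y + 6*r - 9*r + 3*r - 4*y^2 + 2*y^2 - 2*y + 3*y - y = -6*r^3 + 3*r^2 + y^2*(4*r - 2) + y*(-10*r^2 + 5*r)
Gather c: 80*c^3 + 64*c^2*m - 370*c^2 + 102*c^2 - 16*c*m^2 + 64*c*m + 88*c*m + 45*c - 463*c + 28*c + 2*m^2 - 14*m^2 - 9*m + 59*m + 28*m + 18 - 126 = 80*c^3 + c^2*(64*m - 268) + c*(-16*m^2 + 152*m - 390) - 12*m^2 + 78*m - 108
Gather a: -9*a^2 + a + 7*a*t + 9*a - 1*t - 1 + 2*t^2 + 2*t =-9*a^2 + a*(7*t + 10) + 2*t^2 + t - 1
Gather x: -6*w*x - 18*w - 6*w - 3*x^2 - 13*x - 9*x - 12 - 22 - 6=-24*w - 3*x^2 + x*(-6*w - 22) - 40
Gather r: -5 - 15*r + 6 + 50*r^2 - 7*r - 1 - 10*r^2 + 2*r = 40*r^2 - 20*r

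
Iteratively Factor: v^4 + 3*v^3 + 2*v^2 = (v)*(v^3 + 3*v^2 + 2*v) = v*(v + 1)*(v^2 + 2*v) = v*(v + 1)*(v + 2)*(v)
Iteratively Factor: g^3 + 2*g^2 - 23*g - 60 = (g - 5)*(g^2 + 7*g + 12) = (g - 5)*(g + 4)*(g + 3)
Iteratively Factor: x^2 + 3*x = (x)*(x + 3)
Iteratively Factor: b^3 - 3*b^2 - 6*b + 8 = (b + 2)*(b^2 - 5*b + 4) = (b - 1)*(b + 2)*(b - 4)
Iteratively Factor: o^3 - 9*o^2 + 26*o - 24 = (o - 2)*(o^2 - 7*o + 12) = (o - 3)*(o - 2)*(o - 4)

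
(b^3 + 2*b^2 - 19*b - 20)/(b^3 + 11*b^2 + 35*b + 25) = (b - 4)/(b + 5)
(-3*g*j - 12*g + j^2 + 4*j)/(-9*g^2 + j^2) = (j + 4)/(3*g + j)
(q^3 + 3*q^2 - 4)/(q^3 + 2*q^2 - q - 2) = (q + 2)/(q + 1)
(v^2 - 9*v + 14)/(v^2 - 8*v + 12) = (v - 7)/(v - 6)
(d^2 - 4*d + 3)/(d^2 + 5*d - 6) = (d - 3)/(d + 6)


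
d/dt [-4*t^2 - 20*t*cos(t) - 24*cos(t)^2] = 20*t*sin(t) - 8*t + 24*sin(2*t) - 20*cos(t)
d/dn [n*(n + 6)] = 2*n + 6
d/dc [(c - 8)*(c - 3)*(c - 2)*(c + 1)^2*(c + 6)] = 6*c^5 - 25*c^4 - 180*c^3 + 471*c^2 + 272*c - 348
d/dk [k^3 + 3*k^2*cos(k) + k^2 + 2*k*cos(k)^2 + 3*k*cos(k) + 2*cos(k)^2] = -3*k^2*sin(k) + 3*k^2 - 3*k*sin(k) - 2*k*sin(2*k) + 6*k*cos(k) + 2*k - 2*sin(2*k) + 3*cos(k) + cos(2*k) + 1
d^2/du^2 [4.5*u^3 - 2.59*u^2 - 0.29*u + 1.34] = 27.0*u - 5.18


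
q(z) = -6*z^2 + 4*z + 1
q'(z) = 4 - 12*z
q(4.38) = -96.59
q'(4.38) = -48.56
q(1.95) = -14.02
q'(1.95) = -19.40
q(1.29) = -3.82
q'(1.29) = -11.48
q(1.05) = -1.42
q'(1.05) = -8.60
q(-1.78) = -25.13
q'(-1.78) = 25.36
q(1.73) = -10.04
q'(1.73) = -16.76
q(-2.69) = -53.18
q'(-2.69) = 36.28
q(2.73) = -32.80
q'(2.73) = -28.76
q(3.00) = -41.00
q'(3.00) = -32.00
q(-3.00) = -65.00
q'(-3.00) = 40.00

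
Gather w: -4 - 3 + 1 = -6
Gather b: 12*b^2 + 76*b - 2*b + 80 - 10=12*b^2 + 74*b + 70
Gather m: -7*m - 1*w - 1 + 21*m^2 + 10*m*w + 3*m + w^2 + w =21*m^2 + m*(10*w - 4) + w^2 - 1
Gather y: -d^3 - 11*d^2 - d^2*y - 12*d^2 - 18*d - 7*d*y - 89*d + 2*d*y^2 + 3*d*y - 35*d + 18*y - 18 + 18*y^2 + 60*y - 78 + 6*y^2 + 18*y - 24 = -d^3 - 23*d^2 - 142*d + y^2*(2*d + 24) + y*(-d^2 - 4*d + 96) - 120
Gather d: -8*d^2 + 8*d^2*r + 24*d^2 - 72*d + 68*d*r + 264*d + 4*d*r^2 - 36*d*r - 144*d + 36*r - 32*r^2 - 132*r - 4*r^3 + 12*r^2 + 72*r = d^2*(8*r + 16) + d*(4*r^2 + 32*r + 48) - 4*r^3 - 20*r^2 - 24*r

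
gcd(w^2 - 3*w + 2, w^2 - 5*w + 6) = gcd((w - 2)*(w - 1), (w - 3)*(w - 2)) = w - 2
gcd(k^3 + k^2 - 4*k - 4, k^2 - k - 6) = k + 2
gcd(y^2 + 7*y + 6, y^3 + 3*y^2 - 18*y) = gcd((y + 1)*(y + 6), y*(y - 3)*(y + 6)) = y + 6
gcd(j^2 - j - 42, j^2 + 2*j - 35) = 1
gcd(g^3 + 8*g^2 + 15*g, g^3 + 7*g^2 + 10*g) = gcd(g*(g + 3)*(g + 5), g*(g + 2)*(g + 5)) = g^2 + 5*g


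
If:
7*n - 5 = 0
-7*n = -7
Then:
No Solution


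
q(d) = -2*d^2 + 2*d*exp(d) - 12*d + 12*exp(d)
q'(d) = 2*d*exp(d) - 4*d + 14*exp(d) - 12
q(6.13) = 10997.21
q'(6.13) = 12028.27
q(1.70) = 58.12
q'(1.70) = 76.45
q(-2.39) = 17.92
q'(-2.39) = -1.60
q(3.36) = 476.03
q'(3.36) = 571.07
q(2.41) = 146.74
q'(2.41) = 187.90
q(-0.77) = 12.90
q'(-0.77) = -3.15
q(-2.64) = 18.22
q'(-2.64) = -0.82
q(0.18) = 12.57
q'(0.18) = 4.47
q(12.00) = 5858740.49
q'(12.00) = 6184622.07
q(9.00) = 242822.52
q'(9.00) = 259250.69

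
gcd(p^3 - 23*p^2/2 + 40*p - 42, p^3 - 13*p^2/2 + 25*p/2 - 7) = p^2 - 11*p/2 + 7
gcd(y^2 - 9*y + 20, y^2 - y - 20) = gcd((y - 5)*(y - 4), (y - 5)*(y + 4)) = y - 5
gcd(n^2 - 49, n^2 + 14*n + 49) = n + 7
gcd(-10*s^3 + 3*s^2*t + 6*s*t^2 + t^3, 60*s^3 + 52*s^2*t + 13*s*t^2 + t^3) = 10*s^2 + 7*s*t + t^2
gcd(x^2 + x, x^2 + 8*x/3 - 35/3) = 1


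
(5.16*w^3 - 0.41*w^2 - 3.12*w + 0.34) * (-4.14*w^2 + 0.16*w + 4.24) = -21.3624*w^5 + 2.523*w^4 + 34.7296*w^3 - 3.6452*w^2 - 13.1744*w + 1.4416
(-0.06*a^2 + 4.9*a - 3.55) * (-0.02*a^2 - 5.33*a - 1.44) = 0.0012*a^4 + 0.2218*a^3 - 25.9596*a^2 + 11.8655*a + 5.112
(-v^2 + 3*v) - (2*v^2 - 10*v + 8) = -3*v^2 + 13*v - 8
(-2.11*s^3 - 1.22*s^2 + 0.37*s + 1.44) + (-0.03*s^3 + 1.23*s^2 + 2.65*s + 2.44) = -2.14*s^3 + 0.01*s^2 + 3.02*s + 3.88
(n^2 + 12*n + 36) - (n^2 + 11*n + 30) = n + 6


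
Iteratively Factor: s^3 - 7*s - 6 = (s + 1)*(s^2 - s - 6) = (s - 3)*(s + 1)*(s + 2)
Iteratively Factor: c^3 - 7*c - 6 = (c + 2)*(c^2 - 2*c - 3) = (c - 3)*(c + 2)*(c + 1)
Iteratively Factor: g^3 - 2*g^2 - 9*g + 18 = (g - 3)*(g^2 + g - 6) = (g - 3)*(g - 2)*(g + 3)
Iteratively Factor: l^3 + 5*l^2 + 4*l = (l + 4)*(l^2 + l) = l*(l + 4)*(l + 1)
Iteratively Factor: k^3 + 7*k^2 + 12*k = (k)*(k^2 + 7*k + 12) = k*(k + 3)*(k + 4)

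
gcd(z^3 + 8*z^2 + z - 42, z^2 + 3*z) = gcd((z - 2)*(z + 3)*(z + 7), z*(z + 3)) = z + 3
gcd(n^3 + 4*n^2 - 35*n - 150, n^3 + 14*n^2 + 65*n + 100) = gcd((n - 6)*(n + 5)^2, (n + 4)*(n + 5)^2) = n^2 + 10*n + 25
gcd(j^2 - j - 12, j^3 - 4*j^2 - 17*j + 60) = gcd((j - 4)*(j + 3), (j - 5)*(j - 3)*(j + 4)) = 1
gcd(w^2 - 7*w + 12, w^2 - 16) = w - 4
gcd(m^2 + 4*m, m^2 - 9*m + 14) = 1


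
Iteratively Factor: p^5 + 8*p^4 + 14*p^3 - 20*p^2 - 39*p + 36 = (p + 3)*(p^4 + 5*p^3 - p^2 - 17*p + 12) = (p + 3)^2*(p^3 + 2*p^2 - 7*p + 4) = (p - 1)*(p + 3)^2*(p^2 + 3*p - 4) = (p - 1)*(p + 3)^2*(p + 4)*(p - 1)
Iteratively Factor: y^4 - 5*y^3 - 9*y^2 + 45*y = (y + 3)*(y^3 - 8*y^2 + 15*y) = y*(y + 3)*(y^2 - 8*y + 15) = y*(y - 5)*(y + 3)*(y - 3)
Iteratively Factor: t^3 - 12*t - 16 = (t - 4)*(t^2 + 4*t + 4) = (t - 4)*(t + 2)*(t + 2)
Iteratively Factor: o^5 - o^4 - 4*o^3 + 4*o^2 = (o - 2)*(o^4 + o^3 - 2*o^2) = o*(o - 2)*(o^3 + o^2 - 2*o) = o*(o - 2)*(o + 2)*(o^2 - o) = o*(o - 2)*(o - 1)*(o + 2)*(o)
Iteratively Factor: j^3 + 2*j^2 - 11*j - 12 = (j + 4)*(j^2 - 2*j - 3) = (j - 3)*(j + 4)*(j + 1)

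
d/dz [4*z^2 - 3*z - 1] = 8*z - 3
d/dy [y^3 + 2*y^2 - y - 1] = 3*y^2 + 4*y - 1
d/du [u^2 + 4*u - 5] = 2*u + 4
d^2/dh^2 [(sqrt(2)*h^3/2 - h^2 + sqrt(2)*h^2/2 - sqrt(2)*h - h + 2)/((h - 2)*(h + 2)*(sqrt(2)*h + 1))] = 2*(-3*h^3 + sqrt(2)*h^3 + 12*h^2 - 18*h - 3*sqrt(2)*h + 3*sqrt(2) + 11)/(2*sqrt(2)*h^6 - 12*sqrt(2)*h^5 + 6*h^5 - 36*h^4 + 27*sqrt(2)*h^4 - 34*sqrt(2)*h^3 + 73*h^3 - 54*h^2 + 36*sqrt(2)*h^2 - 24*sqrt(2)*h + 12*h - 8)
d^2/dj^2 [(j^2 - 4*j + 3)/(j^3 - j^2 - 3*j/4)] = 8*(16*j^6 - 192*j^5 + 516*j^4 - 508*j^3 + 36*j^2 + 108*j + 27)/(j^3*(64*j^6 - 192*j^5 + 48*j^4 + 224*j^3 - 36*j^2 - 108*j - 27))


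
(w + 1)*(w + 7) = w^2 + 8*w + 7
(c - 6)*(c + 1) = c^2 - 5*c - 6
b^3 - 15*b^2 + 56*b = b*(b - 8)*(b - 7)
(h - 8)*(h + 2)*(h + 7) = h^3 + h^2 - 58*h - 112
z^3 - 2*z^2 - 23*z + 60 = (z - 4)*(z - 3)*(z + 5)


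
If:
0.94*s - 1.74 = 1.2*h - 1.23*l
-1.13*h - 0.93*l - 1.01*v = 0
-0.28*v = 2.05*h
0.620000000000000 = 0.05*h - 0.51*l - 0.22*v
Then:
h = -0.35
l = -2.35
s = 4.48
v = 2.56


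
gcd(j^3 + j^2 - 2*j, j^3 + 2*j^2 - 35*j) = j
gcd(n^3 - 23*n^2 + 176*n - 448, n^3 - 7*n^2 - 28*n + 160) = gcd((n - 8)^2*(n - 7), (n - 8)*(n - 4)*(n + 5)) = n - 8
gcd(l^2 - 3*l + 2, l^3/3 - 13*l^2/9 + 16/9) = 1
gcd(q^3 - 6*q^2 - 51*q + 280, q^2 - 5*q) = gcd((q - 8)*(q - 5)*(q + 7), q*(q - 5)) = q - 5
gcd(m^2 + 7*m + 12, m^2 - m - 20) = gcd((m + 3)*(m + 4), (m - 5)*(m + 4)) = m + 4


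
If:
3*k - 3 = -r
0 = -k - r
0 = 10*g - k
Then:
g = 3/20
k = 3/2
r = -3/2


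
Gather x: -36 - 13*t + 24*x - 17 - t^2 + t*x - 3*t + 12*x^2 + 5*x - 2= -t^2 - 16*t + 12*x^2 + x*(t + 29) - 55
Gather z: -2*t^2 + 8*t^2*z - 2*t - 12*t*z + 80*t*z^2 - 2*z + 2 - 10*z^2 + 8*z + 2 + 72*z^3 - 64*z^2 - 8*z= -2*t^2 - 2*t + 72*z^3 + z^2*(80*t - 74) + z*(8*t^2 - 12*t - 2) + 4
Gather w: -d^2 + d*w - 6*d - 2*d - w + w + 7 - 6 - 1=-d^2 + d*w - 8*d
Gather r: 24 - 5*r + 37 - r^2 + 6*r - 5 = -r^2 + r + 56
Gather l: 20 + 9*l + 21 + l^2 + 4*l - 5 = l^2 + 13*l + 36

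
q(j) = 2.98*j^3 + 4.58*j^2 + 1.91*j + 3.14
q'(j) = 8.94*j^2 + 9.16*j + 1.91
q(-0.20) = 2.92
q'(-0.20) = 0.44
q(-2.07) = -7.62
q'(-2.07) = 21.26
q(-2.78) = -30.80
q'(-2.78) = 45.54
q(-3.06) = -45.20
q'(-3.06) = 57.59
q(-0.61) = 3.00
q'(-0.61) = -0.35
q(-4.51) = -185.68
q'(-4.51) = 142.44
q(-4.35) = -163.80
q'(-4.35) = 131.23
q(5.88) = 778.55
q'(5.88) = 364.87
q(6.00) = 823.16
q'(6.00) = 378.71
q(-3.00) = -41.83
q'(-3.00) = 54.89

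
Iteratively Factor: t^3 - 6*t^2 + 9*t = (t)*(t^2 - 6*t + 9) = t*(t - 3)*(t - 3)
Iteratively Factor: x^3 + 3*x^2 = (x)*(x^2 + 3*x) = x*(x + 3)*(x)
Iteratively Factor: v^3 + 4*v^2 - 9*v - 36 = (v - 3)*(v^2 + 7*v + 12) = (v - 3)*(v + 3)*(v + 4)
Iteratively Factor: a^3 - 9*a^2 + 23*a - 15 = (a - 5)*(a^2 - 4*a + 3) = (a - 5)*(a - 1)*(a - 3)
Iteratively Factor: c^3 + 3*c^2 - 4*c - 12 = (c + 2)*(c^2 + c - 6) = (c - 2)*(c + 2)*(c + 3)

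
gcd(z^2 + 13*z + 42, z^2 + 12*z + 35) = z + 7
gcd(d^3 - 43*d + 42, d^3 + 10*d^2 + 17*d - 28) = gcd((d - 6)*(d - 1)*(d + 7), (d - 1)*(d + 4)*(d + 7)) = d^2 + 6*d - 7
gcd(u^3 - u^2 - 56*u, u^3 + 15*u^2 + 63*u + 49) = u + 7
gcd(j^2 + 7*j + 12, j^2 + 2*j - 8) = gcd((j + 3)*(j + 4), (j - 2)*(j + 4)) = j + 4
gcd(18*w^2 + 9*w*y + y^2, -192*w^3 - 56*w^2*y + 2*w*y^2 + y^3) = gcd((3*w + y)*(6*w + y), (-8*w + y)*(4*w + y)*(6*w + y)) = 6*w + y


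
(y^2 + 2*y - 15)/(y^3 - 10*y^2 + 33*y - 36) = (y + 5)/(y^2 - 7*y + 12)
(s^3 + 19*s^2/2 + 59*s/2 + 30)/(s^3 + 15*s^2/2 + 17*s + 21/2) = (2*s^2 + 13*s + 20)/(2*s^2 + 9*s + 7)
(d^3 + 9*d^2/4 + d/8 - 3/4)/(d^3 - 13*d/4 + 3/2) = (4*d + 3)/(2*(2*d - 3))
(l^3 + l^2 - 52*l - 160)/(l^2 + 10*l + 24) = (l^2 - 3*l - 40)/(l + 6)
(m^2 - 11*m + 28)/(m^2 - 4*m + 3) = (m^2 - 11*m + 28)/(m^2 - 4*m + 3)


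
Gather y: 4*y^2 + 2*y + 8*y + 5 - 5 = 4*y^2 + 10*y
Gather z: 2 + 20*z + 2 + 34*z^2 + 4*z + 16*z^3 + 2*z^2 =16*z^3 + 36*z^2 + 24*z + 4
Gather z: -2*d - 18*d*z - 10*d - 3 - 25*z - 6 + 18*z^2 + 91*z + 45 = -12*d + 18*z^2 + z*(66 - 18*d) + 36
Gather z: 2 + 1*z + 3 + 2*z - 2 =3*z + 3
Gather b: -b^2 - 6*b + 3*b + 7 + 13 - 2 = -b^2 - 3*b + 18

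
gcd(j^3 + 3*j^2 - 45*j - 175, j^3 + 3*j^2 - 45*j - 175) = j^3 + 3*j^2 - 45*j - 175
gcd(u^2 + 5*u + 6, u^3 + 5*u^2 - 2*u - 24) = u + 3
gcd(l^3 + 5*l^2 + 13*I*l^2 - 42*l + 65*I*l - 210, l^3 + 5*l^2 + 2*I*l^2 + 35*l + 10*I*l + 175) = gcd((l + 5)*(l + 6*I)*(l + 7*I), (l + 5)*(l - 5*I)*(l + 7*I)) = l^2 + l*(5 + 7*I) + 35*I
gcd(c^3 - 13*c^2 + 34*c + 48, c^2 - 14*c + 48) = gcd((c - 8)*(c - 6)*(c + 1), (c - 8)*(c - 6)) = c^2 - 14*c + 48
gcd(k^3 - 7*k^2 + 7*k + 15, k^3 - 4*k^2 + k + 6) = k^2 - 2*k - 3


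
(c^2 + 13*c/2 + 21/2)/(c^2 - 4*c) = (2*c^2 + 13*c + 21)/(2*c*(c - 4))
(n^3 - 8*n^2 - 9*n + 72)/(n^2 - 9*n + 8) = (n^2 - 9)/(n - 1)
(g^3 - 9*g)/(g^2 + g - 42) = g*(g^2 - 9)/(g^2 + g - 42)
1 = 1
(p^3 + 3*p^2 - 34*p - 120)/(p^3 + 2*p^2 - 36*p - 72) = (p^2 + 9*p + 20)/(p^2 + 8*p + 12)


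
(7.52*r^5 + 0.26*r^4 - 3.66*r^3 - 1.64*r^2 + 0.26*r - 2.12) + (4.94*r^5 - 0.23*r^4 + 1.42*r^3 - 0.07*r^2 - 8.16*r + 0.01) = 12.46*r^5 + 0.03*r^4 - 2.24*r^3 - 1.71*r^2 - 7.9*r - 2.11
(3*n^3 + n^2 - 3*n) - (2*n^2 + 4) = 3*n^3 - n^2 - 3*n - 4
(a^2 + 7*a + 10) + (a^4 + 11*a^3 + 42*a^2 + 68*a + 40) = a^4 + 11*a^3 + 43*a^2 + 75*a + 50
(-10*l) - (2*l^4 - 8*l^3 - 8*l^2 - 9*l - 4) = -2*l^4 + 8*l^3 + 8*l^2 - l + 4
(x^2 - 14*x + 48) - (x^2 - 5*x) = 48 - 9*x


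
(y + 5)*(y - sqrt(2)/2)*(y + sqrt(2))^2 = y^4 + 3*sqrt(2)*y^3/2 + 5*y^3 + 15*sqrt(2)*y^2/2 - sqrt(2)*y - 5*sqrt(2)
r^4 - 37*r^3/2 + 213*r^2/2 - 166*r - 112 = (r - 8)*(r - 7)*(r - 4)*(r + 1/2)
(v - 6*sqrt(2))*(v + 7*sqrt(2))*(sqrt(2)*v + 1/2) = sqrt(2)*v^3 + 5*v^2/2 - 167*sqrt(2)*v/2 - 42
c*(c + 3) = c^2 + 3*c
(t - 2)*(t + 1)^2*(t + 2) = t^4 + 2*t^3 - 3*t^2 - 8*t - 4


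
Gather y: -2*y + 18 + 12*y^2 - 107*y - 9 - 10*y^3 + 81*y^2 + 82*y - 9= -10*y^3 + 93*y^2 - 27*y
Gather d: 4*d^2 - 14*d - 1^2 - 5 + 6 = 4*d^2 - 14*d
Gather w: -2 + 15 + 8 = 21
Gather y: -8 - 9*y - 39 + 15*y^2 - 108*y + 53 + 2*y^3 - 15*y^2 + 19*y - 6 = 2*y^3 - 98*y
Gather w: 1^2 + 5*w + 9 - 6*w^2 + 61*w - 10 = -6*w^2 + 66*w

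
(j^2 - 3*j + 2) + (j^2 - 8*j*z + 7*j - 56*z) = 2*j^2 - 8*j*z + 4*j - 56*z + 2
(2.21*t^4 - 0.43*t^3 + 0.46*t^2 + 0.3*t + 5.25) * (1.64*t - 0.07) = 3.6244*t^5 - 0.8599*t^4 + 0.7845*t^3 + 0.4598*t^2 + 8.589*t - 0.3675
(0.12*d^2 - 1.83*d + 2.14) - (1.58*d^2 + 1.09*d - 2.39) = -1.46*d^2 - 2.92*d + 4.53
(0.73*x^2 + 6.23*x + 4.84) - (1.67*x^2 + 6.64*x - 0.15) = -0.94*x^2 - 0.409999999999999*x + 4.99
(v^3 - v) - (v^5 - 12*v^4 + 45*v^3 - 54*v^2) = -v^5 + 12*v^4 - 44*v^3 + 54*v^2 - v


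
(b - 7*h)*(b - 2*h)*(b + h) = b^3 - 8*b^2*h + 5*b*h^2 + 14*h^3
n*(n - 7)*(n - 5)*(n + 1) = n^4 - 11*n^3 + 23*n^2 + 35*n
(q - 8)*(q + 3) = q^2 - 5*q - 24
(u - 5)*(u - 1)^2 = u^3 - 7*u^2 + 11*u - 5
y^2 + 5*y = y*(y + 5)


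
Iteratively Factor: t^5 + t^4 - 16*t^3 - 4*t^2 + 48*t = (t + 4)*(t^4 - 3*t^3 - 4*t^2 + 12*t) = (t + 2)*(t + 4)*(t^3 - 5*t^2 + 6*t) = (t - 2)*(t + 2)*(t + 4)*(t^2 - 3*t) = (t - 3)*(t - 2)*(t + 2)*(t + 4)*(t)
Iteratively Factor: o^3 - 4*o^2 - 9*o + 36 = (o - 4)*(o^2 - 9) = (o - 4)*(o + 3)*(o - 3)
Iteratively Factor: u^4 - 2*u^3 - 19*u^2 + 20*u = (u - 5)*(u^3 + 3*u^2 - 4*u) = (u - 5)*(u - 1)*(u^2 + 4*u) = (u - 5)*(u - 1)*(u + 4)*(u)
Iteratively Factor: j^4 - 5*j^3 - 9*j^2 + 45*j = (j + 3)*(j^3 - 8*j^2 + 15*j) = j*(j + 3)*(j^2 - 8*j + 15) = j*(j - 3)*(j + 3)*(j - 5)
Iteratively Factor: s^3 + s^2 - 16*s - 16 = (s + 4)*(s^2 - 3*s - 4) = (s + 1)*(s + 4)*(s - 4)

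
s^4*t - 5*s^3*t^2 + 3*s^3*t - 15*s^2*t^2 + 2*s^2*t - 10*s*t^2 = s*(s + 2)*(s - 5*t)*(s*t + t)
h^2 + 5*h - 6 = (h - 1)*(h + 6)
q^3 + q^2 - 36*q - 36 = (q - 6)*(q + 1)*(q + 6)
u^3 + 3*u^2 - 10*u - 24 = (u - 3)*(u + 2)*(u + 4)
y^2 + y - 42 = (y - 6)*(y + 7)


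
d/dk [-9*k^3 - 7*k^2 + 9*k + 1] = -27*k^2 - 14*k + 9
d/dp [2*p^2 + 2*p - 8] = 4*p + 2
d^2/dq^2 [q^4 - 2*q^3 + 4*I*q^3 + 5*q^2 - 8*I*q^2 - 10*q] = 12*q^2 + q*(-12 + 24*I) + 10 - 16*I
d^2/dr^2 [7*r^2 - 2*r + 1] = 14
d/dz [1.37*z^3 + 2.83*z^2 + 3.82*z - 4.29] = 4.11*z^2 + 5.66*z + 3.82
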